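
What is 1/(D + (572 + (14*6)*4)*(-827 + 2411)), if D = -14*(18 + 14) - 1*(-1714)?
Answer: 1/1439538 ≈ 6.9467e-7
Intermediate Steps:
D = 1266 (D = -14*32 + 1714 = -448 + 1714 = 1266)
1/(D + (572 + (14*6)*4)*(-827 + 2411)) = 1/(1266 + (572 + (14*6)*4)*(-827 + 2411)) = 1/(1266 + (572 + 84*4)*1584) = 1/(1266 + (572 + 336)*1584) = 1/(1266 + 908*1584) = 1/(1266 + 1438272) = 1/1439538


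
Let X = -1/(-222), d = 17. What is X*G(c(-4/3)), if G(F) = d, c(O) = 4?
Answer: 17/222 ≈ 0.076577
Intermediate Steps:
G(F) = 17
X = 1/222 (X = -1*(-1/222) = 1/222 ≈ 0.0045045)
X*G(c(-4/3)) = (1/222)*17 = 17/222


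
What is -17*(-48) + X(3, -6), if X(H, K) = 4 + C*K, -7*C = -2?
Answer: 5728/7 ≈ 818.29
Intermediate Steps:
C = 2/7 (C = -1/7*(-2) = 2/7 ≈ 0.28571)
X(H, K) = 4 + 2*K/7
-17*(-48) + X(3, -6) = -17*(-48) + (4 + (2/7)*(-6)) = 816 + (4 - 12/7) = 816 + 16/7 = 5728/7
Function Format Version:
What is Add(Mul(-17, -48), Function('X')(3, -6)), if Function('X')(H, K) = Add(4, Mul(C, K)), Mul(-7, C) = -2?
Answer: Rational(5728, 7) ≈ 818.29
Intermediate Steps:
C = Rational(2, 7) (C = Mul(Rational(-1, 7), -2) = Rational(2, 7) ≈ 0.28571)
Function('X')(H, K) = Add(4, Mul(Rational(2, 7), K))
Add(Mul(-17, -48), Function('X')(3, -6)) = Add(Mul(-17, -48), Add(4, Mul(Rational(2, 7), -6))) = Add(816, Add(4, Rational(-12, 7))) = Add(816, Rational(16, 7)) = Rational(5728, 7)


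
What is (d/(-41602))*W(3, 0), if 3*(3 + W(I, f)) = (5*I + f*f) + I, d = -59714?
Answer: 89571/20801 ≈ 4.3061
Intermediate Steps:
W(I, f) = -3 + 2*I + f**2/3 (W(I, f) = -3 + ((5*I + f*f) + I)/3 = -3 + ((5*I + f**2) + I)/3 = -3 + ((f**2 + 5*I) + I)/3 = -3 + (f**2 + 6*I)/3 = -3 + (2*I + f**2/3) = -3 + 2*I + f**2/3)
(d/(-41602))*W(3, 0) = (-59714/(-41602))*(-3 + 2*3 + (1/3)*0**2) = (-59714*(-1/41602))*(-3 + 6 + (1/3)*0) = 29857*(-3 + 6 + 0)/20801 = (29857/20801)*3 = 89571/20801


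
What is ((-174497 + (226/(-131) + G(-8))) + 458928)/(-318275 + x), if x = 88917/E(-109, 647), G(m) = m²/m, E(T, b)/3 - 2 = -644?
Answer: -223555122/250200437 ≈ -0.89350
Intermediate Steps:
E(T, b) = -1926 (E(T, b) = 6 + 3*(-644) = 6 - 1932 = -1926)
G(m) = m
x = -277/6 (x = 88917/(-1926) = 88917*(-1/1926) = -277/6 ≈ -46.167)
((-174497 + (226/(-131) + G(-8))) + 458928)/(-318275 + x) = ((-174497 + (226/(-131) - 8)) + 458928)/(-318275 - 277/6) = ((-174497 + (-1/131*226 - 8)) + 458928)/(-1909927/6) = ((-174497 + (-226/131 - 8)) + 458928)*(-6/1909927) = ((-174497 - 1274/131) + 458928)*(-6/1909927) = (-22860381/131 + 458928)*(-6/1909927) = (37259187/131)*(-6/1909927) = -223555122/250200437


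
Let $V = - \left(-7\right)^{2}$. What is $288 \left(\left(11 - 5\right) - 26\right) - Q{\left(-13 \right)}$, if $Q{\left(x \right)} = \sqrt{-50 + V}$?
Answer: $-5760 - 3 i \sqrt{11} \approx -5760.0 - 9.9499 i$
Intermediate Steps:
$V = -49$ ($V = \left(-1\right) 49 = -49$)
$Q{\left(x \right)} = 3 i \sqrt{11}$ ($Q{\left(x \right)} = \sqrt{-50 - 49} = \sqrt{-99} = 3 i \sqrt{11}$)
$288 \left(\left(11 - 5\right) - 26\right) - Q{\left(-13 \right)} = 288 \left(\left(11 - 5\right) - 26\right) - 3 i \sqrt{11} = 288 \left(6 - 26\right) - 3 i \sqrt{11} = 288 \left(-20\right) - 3 i \sqrt{11} = -5760 - 3 i \sqrt{11}$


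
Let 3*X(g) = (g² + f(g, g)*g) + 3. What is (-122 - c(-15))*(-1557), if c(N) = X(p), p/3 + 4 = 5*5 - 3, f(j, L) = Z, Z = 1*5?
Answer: 1845045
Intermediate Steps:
Z = 5
f(j, L) = 5
p = 54 (p = -12 + 3*(5*5 - 3) = -12 + 3*(25 - 3) = -12 + 3*22 = -12 + 66 = 54)
X(g) = 1 + g²/3 + 5*g/3 (X(g) = ((g² + 5*g) + 3)/3 = (3 + g² + 5*g)/3 = 1 + g²/3 + 5*g/3)
c(N) = 1063 (c(N) = 1 + (⅓)*54² + (5/3)*54 = 1 + (⅓)*2916 + 90 = 1 + 972 + 90 = 1063)
(-122 - c(-15))*(-1557) = (-122 - 1*1063)*(-1557) = (-122 - 1063)*(-1557) = -1185*(-1557) = 1845045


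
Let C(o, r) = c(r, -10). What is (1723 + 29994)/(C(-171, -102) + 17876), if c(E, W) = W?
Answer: 31717/17866 ≈ 1.7753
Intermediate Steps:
C(o, r) = -10
(1723 + 29994)/(C(-171, -102) + 17876) = (1723 + 29994)/(-10 + 17876) = 31717/17866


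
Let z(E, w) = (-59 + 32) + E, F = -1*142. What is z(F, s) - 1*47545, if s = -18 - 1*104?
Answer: -47714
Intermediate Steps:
s = -122 (s = -18 - 104 = -122)
F = -142
z(E, w) = -27 + E
z(F, s) - 1*47545 = (-27 - 142) - 1*47545 = -169 - 47545 = -47714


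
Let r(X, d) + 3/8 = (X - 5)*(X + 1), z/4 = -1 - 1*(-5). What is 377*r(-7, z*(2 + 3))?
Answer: 216021/8 ≈ 27003.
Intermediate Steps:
z = 16 (z = 4*(-1 - 1*(-5)) = 4*(-1 + 5) = 4*4 = 16)
r(X, d) = -3/8 + (1 + X)*(-5 + X) (r(X, d) = -3/8 + (X - 5)*(X + 1) = -3/8 + (-5 + X)*(1 + X) = -3/8 + (1 + X)*(-5 + X))
377*r(-7, z*(2 + 3)) = 377*(-43/8 + (-7)² - 4*(-7)) = 377*(-43/8 + 49 + 28) = 377*(573/8) = 216021/8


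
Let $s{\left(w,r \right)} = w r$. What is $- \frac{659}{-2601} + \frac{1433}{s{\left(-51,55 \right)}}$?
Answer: $- \frac{36838}{143055} \approx -0.25751$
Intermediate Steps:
$s{\left(w,r \right)} = r w$
$- \frac{659}{-2601} + \frac{1433}{s{\left(-51,55 \right)}} = - \frac{659}{-2601} + \frac{1433}{55 \left(-51\right)} = \left(-659\right) \left(- \frac{1}{2601}\right) + \frac{1433}{-2805} = \frac{659}{2601} + 1433 \left(- \frac{1}{2805}\right) = \frac{659}{2601} - \frac{1433}{2805} = - \frac{36838}{143055}$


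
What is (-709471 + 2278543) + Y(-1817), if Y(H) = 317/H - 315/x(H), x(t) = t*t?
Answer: 5180273371904/3301489 ≈ 1.5691e+6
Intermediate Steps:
x(t) = t²
Y(H) = -315/H² + 317/H (Y(H) = 317/H - 315/H² = -315/H² + 317/H)
(-709471 + 2278543) + Y(-1817) = (-709471 + 2278543) + (-315 + 317*(-1817))/(-1817)² = 1569072 + (-315 - 575989)/3301489 = 1569072 + (1/3301489)*(-576304) = 1569072 - 576304/3301489 = 5180273371904/3301489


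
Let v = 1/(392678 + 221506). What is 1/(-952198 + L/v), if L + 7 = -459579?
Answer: -1/282271320022 ≈ -3.5427e-12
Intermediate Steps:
L = -459586 (L = -7 - 459579 = -459586)
v = 1/614184 ≈ 1.6282e-6
1/(-952198 + L/v) = 1/(-952198 - 459586/1/614184) = 1/(-952198 - 459586*614184) = 1/(-952198 - 282270367824) = 1/(-282271320022) = -1/282271320022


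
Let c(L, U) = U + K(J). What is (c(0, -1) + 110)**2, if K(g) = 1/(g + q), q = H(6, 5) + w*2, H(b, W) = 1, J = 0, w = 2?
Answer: 298116/25 ≈ 11925.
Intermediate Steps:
q = 5 (q = 1 + 2*2 = 1 + 4 = 5)
K(g) = 1/(5 + g) (K(g) = 1/(g + 5) = 1/(5 + g))
c(L, U) = 1/5 + U (c(L, U) = U + 1/(5 + 0) = U + 1/5 = 1/5 + U)
(c(0, -1) + 110)**2 = ((1/5 - 1) + 110)**2 = (-4/5 + 110)**2 = (546/5)**2 = 298116/25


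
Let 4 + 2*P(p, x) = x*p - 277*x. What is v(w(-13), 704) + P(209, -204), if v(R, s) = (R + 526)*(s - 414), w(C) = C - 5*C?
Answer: 174554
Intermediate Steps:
P(p, x) = -2 - 277*x/2 + p*x/2 (P(p, x) = -2 + (x*p - 277*x)/2 = -2 + (p*x - 277*x)/2 = -2 + (-277*x + p*x)/2 = -2 + (-277*x/2 + p*x/2) = -2 - 277*x/2 + p*x/2)
w(C) = -4*C
v(R, s) = (-414 + s)*(526 + R) (v(R, s) = (526 + R)*(-414 + s) = (-414 + s)*(526 + R))
v(w(-13), 704) + P(209, -204) = (-217764 - (-1656)*(-13) + 526*704 - 4*(-13)*704) + (-2 - 277/2*(-204) + (½)*209*(-204)) = (-217764 - 414*52 + 370304 + 52*704) + (-2 + 28254 - 21318) = (-217764 - 21528 + 370304 + 36608) + 6934 = 167620 + 6934 = 174554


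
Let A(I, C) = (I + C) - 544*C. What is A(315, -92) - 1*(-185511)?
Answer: 235782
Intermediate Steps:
A(I, C) = I - 543*C (A(I, C) = (C + I) - 544*C = I - 543*C)
A(315, -92) - 1*(-185511) = (315 - 543*(-92)) - 1*(-185511) = (315 + 49956) + 185511 = 50271 + 185511 = 235782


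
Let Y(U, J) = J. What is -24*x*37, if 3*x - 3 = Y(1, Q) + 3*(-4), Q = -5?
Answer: 4144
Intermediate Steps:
x = -14/3 (x = 1 + (-5 + 3*(-4))/3 = 1 + (-5 - 12)/3 = 1 + (⅓)*(-17) = 1 - 17/3 = -14/3 ≈ -4.6667)
-24*x*37 = -24*(-14/3)*37 = 112*37 = 4144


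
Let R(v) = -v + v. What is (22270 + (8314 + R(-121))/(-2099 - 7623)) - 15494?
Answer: 32933979/4861 ≈ 6775.1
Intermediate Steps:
R(v) = 0
(22270 + (8314 + R(-121))/(-2099 - 7623)) - 15494 = (22270 + (8314 + 0)/(-2099 - 7623)) - 15494 = (22270 + 8314/(-9722)) - 15494 = (22270 + 8314*(-1/9722)) - 15494 = (22270 - 4157/4861) - 15494 = 108250313/4861 - 15494 = 32933979/4861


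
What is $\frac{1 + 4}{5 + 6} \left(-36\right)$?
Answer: $- \frac{180}{11} \approx -16.364$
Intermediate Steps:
$\frac{1 + 4}{5 + 6} \left(-36\right) = \frac{5}{11} \left(-36\right) = - \frac{180}{11}$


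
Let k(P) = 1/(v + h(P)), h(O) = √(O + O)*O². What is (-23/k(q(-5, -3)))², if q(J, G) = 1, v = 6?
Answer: 20102 + 6348*√2 ≈ 29079.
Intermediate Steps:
h(O) = √2*O^(5/2) (h(O) = √(2*O)*O² = (√2*√O)*O² = √2*O^(5/2))
k(P) = 1/(6 + √2*P^(5/2))
(-23/k(q(-5, -3)))² = (-(138 + 23*√2))² = (-23*(6 + √2))² = (-138 - 23*√2)²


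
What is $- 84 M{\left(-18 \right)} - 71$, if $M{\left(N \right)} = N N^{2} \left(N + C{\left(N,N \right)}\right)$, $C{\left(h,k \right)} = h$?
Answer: $-17636039$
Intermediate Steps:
$M{\left(N \right)} = 2 N^{4}$ ($M{\left(N \right)} = N N^{2} \left(N + N\right) = N^{3} \cdot 2 N = 2 N^{4}$)
$- 84 M{\left(-18 \right)} - 71 = - 84 \cdot 2 \left(-18\right)^{4} - 71 = - 84 \cdot 2 \cdot 104976 - 71 = \left(-84\right) 209952 - 71 = -17635968 - 71 = -17636039$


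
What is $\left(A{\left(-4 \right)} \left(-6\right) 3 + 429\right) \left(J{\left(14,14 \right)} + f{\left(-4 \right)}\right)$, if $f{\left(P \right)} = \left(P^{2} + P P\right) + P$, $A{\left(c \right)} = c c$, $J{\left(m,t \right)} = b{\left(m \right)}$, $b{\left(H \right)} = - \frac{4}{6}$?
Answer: $3854$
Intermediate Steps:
$b{\left(H \right)} = - \frac{2}{3}$ ($b{\left(H \right)} = \left(-4\right) \frac{1}{6} = - \frac{2}{3}$)
$J{\left(m,t \right)} = - \frac{2}{3}$
$A{\left(c \right)} = c^{2}$
$f{\left(P \right)} = P + 2 P^{2}$ ($f{\left(P \right)} = \left(P^{2} + P^{2}\right) + P = 2 P^{2} + P = P + 2 P^{2}$)
$\left(A{\left(-4 \right)} \left(-6\right) 3 + 429\right) \left(J{\left(14,14 \right)} + f{\left(-4 \right)}\right) = \left(\left(-4\right)^{2} \left(-6\right) 3 + 429\right) \left(- \frac{2}{3} - 4 \left(1 + 2 \left(-4\right)\right)\right) = \left(16 \left(-6\right) 3 + 429\right) \left(- \frac{2}{3} - 4 \left(1 - 8\right)\right) = \left(\left(-96\right) 3 + 429\right) \left(- \frac{2}{3} - -28\right) = \left(-288 + 429\right) \left(- \frac{2}{3} + 28\right) = 141 \cdot \frac{82}{3} = 3854$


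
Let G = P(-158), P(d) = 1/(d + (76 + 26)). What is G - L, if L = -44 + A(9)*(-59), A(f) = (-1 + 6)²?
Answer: 85063/56 ≈ 1519.0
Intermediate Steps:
A(f) = 25 (A(f) = 5² = 25)
P(d) = 1/(102 + d) (P(d) = 1/(d + 102) = 1/(102 + d))
G = -1/56 (G = 1/(102 - 158) = 1/(-56) = -1/56 ≈ -0.017857)
L = -1519 (L = -44 + 25*(-59) = -44 - 1475 = -1519)
G - L = -1/56 - 1*(-1519) = -1/56 + 1519 = 85063/56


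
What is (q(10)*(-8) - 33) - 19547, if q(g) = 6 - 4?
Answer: -19596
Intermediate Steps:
q(g) = 2
(q(10)*(-8) - 33) - 19547 = (2*(-8) - 33) - 19547 = (-16 - 33) - 19547 = -49 - 19547 = -19596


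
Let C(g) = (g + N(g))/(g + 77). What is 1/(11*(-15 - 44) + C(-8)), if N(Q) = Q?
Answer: -69/44797 ≈ -0.0015403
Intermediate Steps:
C(g) = 2*g/(77 + g) (C(g) = (g + g)/(g + 77) = (2*g)/(77 + g) = 2*g/(77 + g))
1/(11*(-15 - 44) + C(-8)) = 1/(11*(-15 - 44) + 2*(-8)/(77 - 8)) = 1/(11*(-59) + 2*(-8)/69) = 1/(-649 + 2*(-8)*(1/69)) = 1/(-649 - 16/69) = 1/(-44797/69) = -69/44797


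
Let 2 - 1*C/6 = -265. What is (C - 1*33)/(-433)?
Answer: -1569/433 ≈ -3.6236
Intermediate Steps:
C = 1602 (C = 12 - 6*(-265) = 12 + 1590 = 1602)
(C - 1*33)/(-433) = (1602 - 1*33)/(-433) = (1602 - 33)*(-1/433) = 1569*(-1/433) = -1569/433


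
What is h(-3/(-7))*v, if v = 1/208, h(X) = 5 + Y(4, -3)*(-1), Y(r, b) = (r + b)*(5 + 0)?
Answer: 0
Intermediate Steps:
Y(r, b) = 5*b + 5*r (Y(r, b) = (b + r)*5 = 5*b + 5*r)
h(X) = 0 (h(X) = 5 + (5*(-3) + 5*4)*(-1) = 5 + (-15 + 20)*(-1) = 5 + 5*(-1) = 5 - 5 = 0)
v = 1/208 ≈ 0.0048077
h(-3/(-7))*v = 0*(1/208) = 0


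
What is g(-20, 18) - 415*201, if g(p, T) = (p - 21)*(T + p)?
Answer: -83333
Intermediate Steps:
g(p, T) = (-21 + p)*(T + p)
g(-20, 18) - 415*201 = ((-20)**2 - 21*18 - 21*(-20) + 18*(-20)) - 415*201 = (400 - 378 + 420 - 360) - 83415 = 82 - 83415 = -83333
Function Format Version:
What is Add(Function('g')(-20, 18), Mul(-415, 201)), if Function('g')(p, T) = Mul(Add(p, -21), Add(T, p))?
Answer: -83333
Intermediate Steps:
Function('g')(p, T) = Mul(Add(-21, p), Add(T, p))
Add(Function('g')(-20, 18), Mul(-415, 201)) = Add(Add(Pow(-20, 2), Mul(-21, 18), Mul(-21, -20), Mul(18, -20)), Mul(-415, 201)) = Add(Add(400, -378, 420, -360), -83415) = Add(82, -83415) = -83333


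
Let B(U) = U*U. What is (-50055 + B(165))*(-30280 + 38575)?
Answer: -189374850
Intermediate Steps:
B(U) = U²
(-50055 + B(165))*(-30280 + 38575) = (-50055 + 165²)*(-30280 + 38575) = (-50055 + 27225)*8295 = -22830*8295 = -189374850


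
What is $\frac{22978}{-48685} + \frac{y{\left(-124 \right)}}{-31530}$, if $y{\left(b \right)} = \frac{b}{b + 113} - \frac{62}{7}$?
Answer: $- \frac{265691779}{562847285} \approx -0.47205$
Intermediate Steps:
$y{\left(b \right)} = - \frac{62}{7} + \frac{b}{113 + b}$ ($y{\left(b \right)} = \frac{b}{113 + b} - \frac{62}{7} = - \frac{62}{7} + \frac{b}{113 + b}$)
$\frac{22978}{-48685} + \frac{y{\left(-124 \right)}}{-31530} = \frac{22978}{-48685} + \frac{\frac{1}{7} \frac{1}{113 - 124} \left(-7006 - -6820\right)}{-31530} = 22978 \left(- \frac{1}{48685}\right) + \frac{-7006 + 6820}{7 \left(-11\right)} \left(- \frac{1}{31530}\right) = - \frac{22978}{48685} + \frac{1}{7} \left(- \frac{1}{11}\right) \left(-186\right) \left(- \frac{1}{31530}\right) = - \frac{22978}{48685} + \frac{186}{77} \left(- \frac{1}{31530}\right) = - \frac{22978}{48685} - \frac{31}{404635} = - \frac{265691779}{562847285}$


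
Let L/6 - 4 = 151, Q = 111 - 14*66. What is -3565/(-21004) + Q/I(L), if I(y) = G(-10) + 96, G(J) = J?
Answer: -8384831/903172 ≈ -9.2838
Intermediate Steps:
Q = -813 (Q = 111 - 924 = -813)
L = 930 (L = 24 + 6*151 = 24 + 906 = 930)
I(y) = 86 (I(y) = -10 + 96 = 86)
-3565/(-21004) + Q/I(L) = -3565/(-21004) - 813/86 = -3565*(-1/21004) - 813*1/86 = 3565/21004 - 813/86 = -8384831/903172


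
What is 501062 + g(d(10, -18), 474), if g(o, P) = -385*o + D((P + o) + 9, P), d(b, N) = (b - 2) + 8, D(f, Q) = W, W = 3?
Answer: 494905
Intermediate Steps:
D(f, Q) = 3
d(b, N) = 6 + b (d(b, N) = (-2 + b) + 8 = 6 + b)
g(o, P) = 3 - 385*o (g(o, P) = -385*o + 3 = 3 - 385*o)
501062 + g(d(10, -18), 474) = 501062 + (3 - 385*(6 + 10)) = 501062 + (3 - 385*16) = 501062 + (3 - 6160) = 501062 - 6157 = 494905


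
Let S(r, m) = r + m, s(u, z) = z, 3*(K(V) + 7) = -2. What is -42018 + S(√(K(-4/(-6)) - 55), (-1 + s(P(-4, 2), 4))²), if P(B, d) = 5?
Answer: -42009 + 2*I*√141/3 ≈ -42009.0 + 7.9162*I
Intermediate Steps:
K(V) = -23/3 (K(V) = -7 + (⅓)*(-2) = -7 - ⅔ = -23/3)
S(r, m) = m + r
-42018 + S(√(K(-4/(-6)) - 55), (-1 + s(P(-4, 2), 4))²) = -42018 + ((-1 + 4)² + √(-23/3 - 55)) = -42018 + (3² + √(-188/3)) = -42018 + (9 + 2*I*√141/3) = -42009 + 2*I*√141/3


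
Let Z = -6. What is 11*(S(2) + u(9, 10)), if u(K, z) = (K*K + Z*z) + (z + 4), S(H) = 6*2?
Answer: 517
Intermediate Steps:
S(H) = 12
u(K, z) = 4 + K² - 5*z (u(K, z) = (K*K - 6*z) + (z + 4) = (K² - 6*z) + (4 + z) = 4 + K² - 5*z)
11*(S(2) + u(9, 10)) = 11*(12 + (4 + 9² - 5*10)) = 11*(12 + (4 + 81 - 50)) = 11*(12 + 35) = 11*47 = 517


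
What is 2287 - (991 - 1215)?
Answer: 2511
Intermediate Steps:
2287 - (991 - 1215) = 2287 - 1*(-224) = 2287 + 224 = 2511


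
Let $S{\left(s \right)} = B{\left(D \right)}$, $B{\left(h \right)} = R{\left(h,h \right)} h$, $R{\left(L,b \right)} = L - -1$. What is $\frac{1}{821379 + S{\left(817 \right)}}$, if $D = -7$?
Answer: $\frac{1}{821421} \approx 1.2174 \cdot 10^{-6}$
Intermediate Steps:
$R{\left(L,b \right)} = 1 + L$ ($R{\left(L,b \right)} = L + 1 = 1 + L$)
$B{\left(h \right)} = h \left(1 + h\right)$ ($B{\left(h \right)} = \left(1 + h\right) h = h \left(1 + h\right)$)
$S{\left(s \right)} = 42$ ($S{\left(s \right)} = - 7 \left(1 - 7\right) = \left(-7\right) \left(-6\right) = 42$)
$\frac{1}{821379 + S{\left(817 \right)}} = \frac{1}{821379 + 42} = \frac{1}{821421}$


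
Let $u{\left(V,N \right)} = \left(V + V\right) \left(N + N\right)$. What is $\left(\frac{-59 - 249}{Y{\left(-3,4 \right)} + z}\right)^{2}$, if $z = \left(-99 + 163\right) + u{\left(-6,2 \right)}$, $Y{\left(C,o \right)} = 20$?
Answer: $\frac{5929}{81} \approx 73.198$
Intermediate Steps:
$u{\left(V,N \right)} = 4 N V$ ($u{\left(V,N \right)} = 2 V 2 N = 4 N V$)
$z = 16$ ($z = \left(-99 + 163\right) + 4 \cdot 2 \left(-6\right) = 64 - 48 = 16$)
$\left(\frac{-59 - 249}{Y{\left(-3,4 \right)} + z}\right)^{2} = \left(\frac{-59 - 249}{20 + 16}\right)^{2} = \left(- \frac{308}{36}\right)^{2} = \left(\left(-308\right) \frac{1}{36}\right)^{2} = \left(- \frac{77}{9}\right)^{2} = \frac{5929}{81}$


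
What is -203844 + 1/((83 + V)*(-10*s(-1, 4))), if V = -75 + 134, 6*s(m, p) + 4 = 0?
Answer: -578916957/2840 ≈ -2.0384e+5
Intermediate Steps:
s(m, p) = -2/3 (s(m, p) = -2/3 + (1/6)*0 = -2/3 + 0 = -2/3)
V = 59
-203844 + 1/((83 + V)*(-10*s(-1, 4))) = -203844 + 1/((83 + 59)*(-10*(-2/3))) = -203844 + 1/(142*(20/3)) = -203844 + 1/(2840/3) = -203844 + 3/2840 = -578916957/2840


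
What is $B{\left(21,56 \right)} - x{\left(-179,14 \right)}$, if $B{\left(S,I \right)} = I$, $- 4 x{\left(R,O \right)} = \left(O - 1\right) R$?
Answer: $- \frac{2103}{4} \approx -525.75$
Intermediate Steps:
$x{\left(R,O \right)} = - \frac{R \left(-1 + O\right)}{4}$ ($x{\left(R,O \right)} = - \frac{\left(O - 1\right) R}{4} = - \frac{\left(-1 + O\right) R}{4} = - \frac{R \left(-1 + O\right)}{4}$)
$B{\left(21,56 \right)} - x{\left(-179,14 \right)} = 56 - \frac{1}{4} \left(-179\right) \left(1 - 14\right) = 56 - \frac{1}{4} \left(-179\right) \left(-13\right) = 56 - \frac{2327}{4} = - \frac{2103}{4}$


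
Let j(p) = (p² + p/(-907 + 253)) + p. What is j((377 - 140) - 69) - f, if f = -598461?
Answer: 68326949/109 ≈ 6.2685e+5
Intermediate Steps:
j(p) = p² + 653*p/654 (j(p) = (p² + p/(-654)) + p = (p² - p/654) + p = p² + 653*p/654)
j((377 - 140) - 69) - f = ((377 - 140) - 69)*(653 + 654*((377 - 140) - 69))/654 - 1*(-598461) = (237 - 69)*(653 + 654*(237 - 69))/654 + 598461 = (1/654)*168*(653 + 654*168) + 598461 = (1/654)*168*(653 + 109872) + 598461 = (1/654)*168*110525 + 598461 = 3094700/109 + 598461 = 68326949/109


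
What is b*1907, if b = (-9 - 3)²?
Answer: 274608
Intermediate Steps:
b = 144 (b = (-12)² = 144)
b*1907 = 144*1907 = 274608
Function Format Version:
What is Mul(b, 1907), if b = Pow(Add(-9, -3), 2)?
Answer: 274608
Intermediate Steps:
b = 144 (b = Pow(-12, 2) = 144)
Mul(b, 1907) = Mul(144, 1907) = 274608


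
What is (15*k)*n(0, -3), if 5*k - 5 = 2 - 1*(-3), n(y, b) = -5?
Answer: -150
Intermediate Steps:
k = 2 (k = 1 + (2 - 1*(-3))/5 = 1 + (2 + 3)/5 = 1 + (1/5)*5 = 1 + 1 = 2)
(15*k)*n(0, -3) = (15*2)*(-5) = 30*(-5) = -150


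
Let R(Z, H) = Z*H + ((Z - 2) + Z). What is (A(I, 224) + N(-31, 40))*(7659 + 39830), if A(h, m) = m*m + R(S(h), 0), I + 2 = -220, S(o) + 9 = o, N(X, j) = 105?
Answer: 2365759513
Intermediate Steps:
S(o) = -9 + o
R(Z, H) = -2 + 2*Z + H*Z (R(Z, H) = H*Z + ((-2 + Z) + Z) = H*Z + (-2 + 2*Z) = -2 + 2*Z + H*Z)
I = -222 (I = -2 - 220 = -222)
A(h, m) = -20 + m² + 2*h (A(h, m) = m*m + (-2 + 2*(-9 + h) + 0*(-9 + h)) = m² + (-2 + (-18 + 2*h) + 0) = m² + (-20 + 2*h) = -20 + m² + 2*h)
(A(I, 224) + N(-31, 40))*(7659 + 39830) = ((-20 + 224² + 2*(-222)) + 105)*(7659 + 39830) = ((-20 + 50176 - 444) + 105)*47489 = (49712 + 105)*47489 = 49817*47489 = 2365759513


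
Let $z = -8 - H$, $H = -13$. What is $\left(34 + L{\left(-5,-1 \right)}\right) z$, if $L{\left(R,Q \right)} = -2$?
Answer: $160$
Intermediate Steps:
$z = 5$ ($z = -8 - -13 = -8 + 13 = 5$)
$\left(34 + L{\left(-5,-1 \right)}\right) z = \left(34 - 2\right) 5 = 32 \cdot 5 = 160$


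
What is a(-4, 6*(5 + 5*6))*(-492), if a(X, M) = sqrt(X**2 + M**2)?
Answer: -984*sqrt(11029) ≈ -1.0334e+5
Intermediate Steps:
a(X, M) = sqrt(M**2 + X**2)
a(-4, 6*(5 + 5*6))*(-492) = sqrt((6*(5 + 5*6))**2 + (-4)**2)*(-492) = sqrt((6*(5 + 30))**2 + 16)*(-492) = sqrt((6*35)**2 + 16)*(-492) = sqrt(210**2 + 16)*(-492) = sqrt(44100 + 16)*(-492) = sqrt(44116)*(-492) = (2*sqrt(11029))*(-492) = -984*sqrt(11029)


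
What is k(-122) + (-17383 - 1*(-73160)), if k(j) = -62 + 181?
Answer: 55896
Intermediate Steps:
k(j) = 119
k(-122) + (-17383 - 1*(-73160)) = 119 + (-17383 - 1*(-73160)) = 119 + (-17383 + 73160) = 119 + 55777 = 55896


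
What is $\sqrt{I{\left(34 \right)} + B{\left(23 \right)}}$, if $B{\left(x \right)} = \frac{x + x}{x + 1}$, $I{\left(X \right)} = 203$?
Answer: $\frac{\sqrt{7377}}{6} \approx 14.315$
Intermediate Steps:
$B{\left(x \right)} = \frac{2 x}{1 + x}$
$\sqrt{I{\left(34 \right)} + B{\left(23 \right)}} = \sqrt{203 + 2 \cdot 23 \frac{1}{1 + 23}} = \sqrt{203 + 2 \cdot 23 \cdot \frac{1}{24}} = \sqrt{203 + \frac{23}{12}} = \sqrt{\frac{2459}{12}} = \frac{\sqrt{7377}}{6}$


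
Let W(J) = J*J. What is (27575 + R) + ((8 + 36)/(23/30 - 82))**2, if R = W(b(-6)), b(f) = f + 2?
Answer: 163863836079/5938969 ≈ 27591.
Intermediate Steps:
b(f) = 2 + f
W(J) = J**2
R = 16 (R = (2 - 6)**2 = (-4)**2 = 16)
(27575 + R) + ((8 + 36)/(23/30 - 82))**2 = (27575 + 16) + ((8 + 36)/(23/30 - 82))**2 = 27591 + (44/(23*(1/30) - 82))**2 = 27591 + (44/(23/30 - 82))**2 = 27591 + (44/(-2437/30))**2 = 27591 + (44*(-30/2437))**2 = 27591 + (-1320/2437)**2 = 27591 + 1742400/5938969 = 163863836079/5938969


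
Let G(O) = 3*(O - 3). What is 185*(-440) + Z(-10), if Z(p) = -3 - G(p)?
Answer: -81364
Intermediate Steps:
G(O) = -9 + 3*O (G(O) = 3*(-3 + O) = -9 + 3*O)
Z(p) = 6 - 3*p (Z(p) = -3 - (-9 + 3*p) = -3 + (9 - 3*p) = 6 - 3*p)
185*(-440) + Z(-10) = 185*(-440) + (6 - 3*(-10)) = -81400 + (6 + 30) = -81400 + 36 = -81364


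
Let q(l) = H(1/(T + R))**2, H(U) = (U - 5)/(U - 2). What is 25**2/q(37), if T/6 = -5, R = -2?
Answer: 2640625/25921 ≈ 101.87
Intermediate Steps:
T = -30 (T = 6*(-5) = -30)
H(U) = (-5 + U)/(-2 + U)
q(l) = 25921/4225 (q(l) = ((-5 + 1/(-30 - 2))/(-2 + 1/(-30 - 2)))**2 = ((-5 + 1/(-32))/(-2 + 1/(-32)))**2 = ((-5 - 1/32)/(-2 - 1/32))**2 = (-161/32/(-65/32))**2 = (-32/65*(-161/32))**2 = (161/65)**2 = 25921/4225)
25**2/q(37) = 25**2/(25921/4225) = 625*(4225/25921) = 2640625/25921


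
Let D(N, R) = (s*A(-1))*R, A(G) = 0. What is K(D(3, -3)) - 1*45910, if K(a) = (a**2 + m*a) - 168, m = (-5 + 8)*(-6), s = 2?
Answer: -46078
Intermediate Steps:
D(N, R) = 0 (D(N, R) = (2*0)*R = 0*R = 0)
m = -18 (m = 3*(-6) = -18)
K(a) = -168 + a**2 - 18*a (K(a) = (a**2 - 18*a) - 168 = -168 + a**2 - 18*a)
K(D(3, -3)) - 1*45910 = (-168 + 0**2 - 18*0) - 1*45910 = (-168 + 0 + 0) - 45910 = -168 - 45910 = -46078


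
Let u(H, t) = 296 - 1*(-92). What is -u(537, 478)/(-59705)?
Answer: 388/59705 ≈ 0.0064986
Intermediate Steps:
u(H, t) = 388 (u(H, t) = 296 + 92 = 388)
-u(537, 478)/(-59705) = -388/(-59705) = -388*(-1)/59705 = -1*(-388/59705) = 388/59705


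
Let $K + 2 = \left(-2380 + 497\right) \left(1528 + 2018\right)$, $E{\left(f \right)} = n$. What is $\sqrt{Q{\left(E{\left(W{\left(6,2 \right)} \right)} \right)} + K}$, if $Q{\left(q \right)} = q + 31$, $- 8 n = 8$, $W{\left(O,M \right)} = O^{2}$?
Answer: $i \sqrt{6677090} \approx 2584.0 i$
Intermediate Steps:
$n = -1$ ($n = \left(- \frac{1}{8}\right) 8 = -1$)
$E{\left(f \right)} = -1$
$Q{\left(q \right)} = 31 + q$
$K = -6677120$ ($K = -2 + \left(-2380 + 497\right) \left(1528 + 2018\right) = -2 - 6677118 = -6677120$)
$\sqrt{Q{\left(E{\left(W{\left(6,2 \right)} \right)} \right)} + K} = \sqrt{\left(31 - 1\right) - 6677120} = \sqrt{30 - 6677120} = \sqrt{-6677090} = i \sqrt{6677090}$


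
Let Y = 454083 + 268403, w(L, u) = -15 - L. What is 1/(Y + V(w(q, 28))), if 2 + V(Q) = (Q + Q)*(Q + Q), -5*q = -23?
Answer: 25/18100516 ≈ 1.3812e-6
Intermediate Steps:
q = 23/5 (q = -⅕*(-23) = 23/5 ≈ 4.6000)
V(Q) = -2 + 4*Q² (V(Q) = -2 + (Q + Q)*(Q + Q) = -2 + (2*Q)*(2*Q) = -2 + 4*Q²)
Y = 722486
1/(Y + V(w(q, 28))) = 1/(722486 + (-2 + 4*(-15 - 1*23/5)²)) = 1/(722486 + (-2 + 4*(-15 - 23/5)²)) = 1/(722486 + (-2 + 4*(-98/5)²)) = 1/(722486 + (-2 + 4*(9604/25))) = 1/(722486 + (-2 + 38416/25)) = 1/(722486 + 38366/25) = 1/(18100516/25) = 25/18100516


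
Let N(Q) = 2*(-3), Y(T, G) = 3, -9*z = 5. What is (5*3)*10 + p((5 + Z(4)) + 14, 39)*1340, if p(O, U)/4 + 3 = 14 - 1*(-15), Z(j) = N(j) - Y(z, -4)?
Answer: 139510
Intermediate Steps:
z = -5/9 (z = -1/9*5 = -5/9 ≈ -0.55556)
N(Q) = -6
Z(j) = -9 (Z(j) = -6 - 1*3 = -6 - 3 = -9)
p(O, U) = 104 (p(O, U) = -12 + 4*(14 - 1*(-15)) = -12 + 4*(14 + 15) = -12 + 4*29 = -12 + 116 = 104)
(5*3)*10 + p((5 + Z(4)) + 14, 39)*1340 = (5*3)*10 + 104*1340 = 15*10 + 139360 = 150 + 139360 = 139510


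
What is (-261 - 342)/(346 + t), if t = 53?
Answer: -201/133 ≈ -1.5113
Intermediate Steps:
(-261 - 342)/(346 + t) = (-261 - 342)/(346 + 53) = -603/399 = -603*1/399 = -201/133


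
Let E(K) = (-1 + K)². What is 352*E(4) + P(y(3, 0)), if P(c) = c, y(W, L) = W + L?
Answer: 3171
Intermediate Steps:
y(W, L) = L + W
352*E(4) + P(y(3, 0)) = 352*(-1 + 4)² + (0 + 3) = 352*3² + 3 = 352*9 + 3 = 3168 + 3 = 3171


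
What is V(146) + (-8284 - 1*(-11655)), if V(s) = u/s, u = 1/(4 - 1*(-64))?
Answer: 33467289/9928 ≈ 3371.0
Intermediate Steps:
u = 1/68 (u = 1/(4 + 64) = 1/68 ≈ 0.014706)
V(s) = 1/(68*s)
V(146) + (-8284 - 1*(-11655)) = (1/68)/146 + (-8284 - 1*(-11655)) = (1/68)*(1/146) + (-8284 + 11655) = 1/9928 + 3371 = 33467289/9928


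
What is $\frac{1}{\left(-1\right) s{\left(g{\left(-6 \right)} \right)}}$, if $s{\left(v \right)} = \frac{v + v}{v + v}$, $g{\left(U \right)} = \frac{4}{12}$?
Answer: $-1$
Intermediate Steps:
$g{\left(U \right)} = \frac{1}{3}$ ($g{\left(U \right)} = 4 \cdot \frac{1}{12} = \frac{1}{3}$)
$s{\left(v \right)} = 1$ ($s{\left(v \right)} = \frac{2 v}{2 v} = 2 v \frac{1}{2 v} = 1$)
$\frac{1}{\left(-1\right) s{\left(g{\left(-6 \right)} \right)}} = \frac{1}{\left(-1\right) 1} = \frac{1}{-1} = -1$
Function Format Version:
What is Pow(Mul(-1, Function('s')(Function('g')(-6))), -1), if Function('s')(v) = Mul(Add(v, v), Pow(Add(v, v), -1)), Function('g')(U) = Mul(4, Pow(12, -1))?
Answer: -1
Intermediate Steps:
Function('g')(U) = Rational(1, 3) (Function('g')(U) = Mul(4, Rational(1, 12)) = Rational(1, 3))
Function('s')(v) = 1 (Function('s')(v) = Mul(Mul(2, v), Pow(Mul(2, v), -1)) = Mul(Mul(2, v), Mul(Rational(1, 2), Pow(v, -1))) = 1)
Pow(Mul(-1, Function('s')(Function('g')(-6))), -1) = Pow(Mul(-1, 1), -1) = Pow(-1, -1) = -1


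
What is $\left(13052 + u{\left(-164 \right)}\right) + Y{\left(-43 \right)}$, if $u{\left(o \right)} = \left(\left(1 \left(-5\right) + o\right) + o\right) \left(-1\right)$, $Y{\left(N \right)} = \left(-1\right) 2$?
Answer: $13383$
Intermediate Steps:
$Y{\left(N \right)} = -2$
$u{\left(o \right)} = 5 - 2 o$ ($u{\left(o \right)} = \left(\left(-5 + o\right) + o\right) \left(-1\right) = \left(-5 + 2 o\right) \left(-1\right) = 5 - 2 o$)
$\left(13052 + u{\left(-164 \right)}\right) + Y{\left(-43 \right)} = \left(13052 + \left(5 - -328\right)\right) - 2 = \left(13052 + \left(5 + 328\right)\right) - 2 = \left(13052 + 333\right) - 2 = 13385 - 2 = 13383$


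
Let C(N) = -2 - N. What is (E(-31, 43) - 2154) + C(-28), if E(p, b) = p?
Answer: -2159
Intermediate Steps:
(E(-31, 43) - 2154) + C(-28) = (-31 - 2154) + (-2 - 1*(-28)) = -2185 + (-2 + 28) = -2185 + 26 = -2159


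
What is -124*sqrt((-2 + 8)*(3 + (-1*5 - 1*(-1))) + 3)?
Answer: -124*I*sqrt(3) ≈ -214.77*I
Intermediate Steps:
-124*sqrt((-2 + 8)*(3 + (-1*5 - 1*(-1))) + 3) = -124*sqrt(6*(3 + (-5 + 1)) + 3) = -124*sqrt(6*(3 - 4) + 3) = -124*sqrt(6*(-1) + 3) = -124*sqrt(-6 + 3) = -124*I*sqrt(3)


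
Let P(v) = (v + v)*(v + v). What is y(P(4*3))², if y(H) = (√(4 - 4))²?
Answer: 0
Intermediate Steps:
P(v) = 4*v² (P(v) = (2*v)*(2*v) = 4*v²)
y(H) = 0 (y(H) = (√0)² = 0² = 0)
y(P(4*3))² = 0² = 0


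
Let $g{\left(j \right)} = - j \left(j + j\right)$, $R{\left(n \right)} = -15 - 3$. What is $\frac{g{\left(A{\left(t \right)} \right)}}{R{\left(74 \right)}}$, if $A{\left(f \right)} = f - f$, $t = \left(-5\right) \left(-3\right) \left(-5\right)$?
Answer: $0$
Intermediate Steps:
$R{\left(n \right)} = -18$ ($R{\left(n \right)} = -15 - 3 = -18$)
$t = -75$ ($t = 15 \left(-5\right) = -75$)
$A{\left(f \right)} = 0$
$g{\left(j \right)} = - 2 j^{2}$ ($g{\left(j \right)} = - j 2 j = - 2 j^{2}$)
$\frac{g{\left(A{\left(t \right)} \right)}}{R{\left(74 \right)}} = \frac{\left(-2\right) 0^{2}}{-18} = \left(-2\right) 0 \left(- \frac{1}{18}\right) = 0 \left(- \frac{1}{18}\right) = 0$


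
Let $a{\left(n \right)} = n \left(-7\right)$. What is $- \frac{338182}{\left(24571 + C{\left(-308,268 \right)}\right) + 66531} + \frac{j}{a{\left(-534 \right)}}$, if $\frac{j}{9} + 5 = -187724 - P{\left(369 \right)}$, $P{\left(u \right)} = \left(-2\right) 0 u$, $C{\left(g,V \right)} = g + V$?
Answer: $- \frac{25853154683}{56731626} \approx -455.71$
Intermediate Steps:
$C{\left(g,V \right)} = V + g$
$P{\left(u \right)} = 0$ ($P{\left(u \right)} = 0 u = 0$)
$j = -1689561$ ($j = -45 + 9 \left(-187724 - 0\right) = -45 + 9 \left(-187724 + 0\right) = -45 + 9 \left(-187724\right) = -45 - 1689516 = -1689561$)
$a{\left(n \right)} = - 7 n$
$- \frac{338182}{\left(24571 + C{\left(-308,268 \right)}\right) + 66531} + \frac{j}{a{\left(-534 \right)}} = - \frac{338182}{\left(24571 + \left(268 - 308\right)\right) + 66531} - \frac{1689561}{\left(-7\right) \left(-534\right)} = - \frac{338182}{\left(24571 - 40\right) + 66531} - \frac{1689561}{3738} = - \frac{338182}{24531 + 66531} - \frac{563187}{1246} = - \frac{338182}{91062} - \frac{563187}{1246} = \left(-338182\right) \frac{1}{91062} - \frac{563187}{1246} = - \frac{169091}{45531} - \frac{563187}{1246} = - \frac{25853154683}{56731626}$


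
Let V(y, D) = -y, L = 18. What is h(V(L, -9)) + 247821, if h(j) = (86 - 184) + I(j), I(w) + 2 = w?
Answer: 247703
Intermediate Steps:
I(w) = -2 + w
h(j) = -100 + j (h(j) = (86 - 184) + (-2 + j) = -98 + (-2 + j) = -100 + j)
h(V(L, -9)) + 247821 = (-100 - 1*18) + 247821 = (-100 - 18) + 247821 = -118 + 247821 = 247703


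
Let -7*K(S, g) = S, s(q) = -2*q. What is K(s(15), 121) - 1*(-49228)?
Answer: 344626/7 ≈ 49232.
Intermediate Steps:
K(S, g) = -S/7
K(s(15), 121) - 1*(-49228) = -(-2)*15/7 - 1*(-49228) = -⅐*(-30) + 49228 = 30/7 + 49228 = 344626/7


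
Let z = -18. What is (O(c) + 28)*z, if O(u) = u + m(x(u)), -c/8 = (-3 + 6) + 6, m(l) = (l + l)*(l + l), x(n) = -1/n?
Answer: 57023/72 ≈ 791.99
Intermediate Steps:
m(l) = 4*l² (m(l) = (2*l)*(2*l) = 4*l²)
c = -72 (c = -8*((-3 + 6) + 6) = -8*(3 + 6) = -8*9 = -72)
O(u) = u + 4/u² (O(u) = u + 4*(-1/u)² = u + 4/u²)
(O(c) + 28)*z = ((-72 + 4/(-72)²) + 28)*(-18) = ((-72 + 4*(1/5184)) + 28)*(-18) = ((-72 + 1/1296) + 28)*(-18) = (-93311/1296 + 28)*(-18) = -57023/1296*(-18) = 57023/72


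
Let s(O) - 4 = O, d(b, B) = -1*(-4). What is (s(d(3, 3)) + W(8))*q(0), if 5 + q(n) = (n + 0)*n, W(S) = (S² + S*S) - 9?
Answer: -635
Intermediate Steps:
d(b, B) = 4
W(S) = -9 + 2*S² (W(S) = (S² + S²) - 9 = 2*S² - 9 = -9 + 2*S²)
s(O) = 4 + O
q(n) = -5 + n² (q(n) = -5 + (n + 0)*n = -5 + n*n = -5 + n²)
(s(d(3, 3)) + W(8))*q(0) = ((4 + 4) + (-9 + 2*8²))*(-5 + 0²) = (8 + (-9 + 2*64))*(-5 + 0) = (8 + (-9 + 128))*(-5) = (8 + 119)*(-5) = 127*(-5) = -635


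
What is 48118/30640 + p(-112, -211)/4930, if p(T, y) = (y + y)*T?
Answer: 16853907/1510552 ≈ 11.157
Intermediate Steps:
p(T, y) = 2*T*y (p(T, y) = (2*y)*T = 2*T*y)
48118/30640 + p(-112, -211)/4930 = 48118/30640 + (2*(-112)*(-211))/4930 = 48118*(1/30640) + 47264*(1/4930) = 24059/15320 + 23632/2465 = 16853907/1510552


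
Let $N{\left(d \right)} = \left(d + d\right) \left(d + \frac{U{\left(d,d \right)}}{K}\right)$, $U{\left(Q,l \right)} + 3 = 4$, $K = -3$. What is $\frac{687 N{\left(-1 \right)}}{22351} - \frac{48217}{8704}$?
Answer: $- \frac{1061752439}{194543104} \approx -5.4577$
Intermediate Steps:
$U{\left(Q,l \right)} = 1$ ($U{\left(Q,l \right)} = -3 + 4 = 1$)
$N{\left(d \right)} = 2 d \left(- \frac{1}{3} + d\right)$ ($N{\left(d \right)} = \left(d + d\right) \left(d + 1 \frac{1}{-3}\right) = 2 d \left(d + 1 \left(- \frac{1}{3}\right)\right) = 2 d \left(d - \frac{1}{3}\right) = 2 d \left(- \frac{1}{3} + d\right)$)
$\frac{687 N{\left(-1 \right)}}{22351} - \frac{48217}{8704} = \frac{687 \cdot \frac{2}{3} \left(-1\right) \left(-1 + 3 \left(-1\right)\right)}{22351} - \frac{48217}{8704} = 687 \cdot \frac{2}{3} \left(-1\right) \left(-1 - 3\right) \frac{1}{22351} - \frac{48217}{8704} = 687 \cdot \frac{2}{3} \left(-1\right) \left(-4\right) \frac{1}{22351} - \frac{48217}{8704} = 687 \cdot \frac{8}{3} \cdot \frac{1}{22351} - \frac{48217}{8704} = 1832 \cdot \frac{1}{22351} - \frac{48217}{8704} = \frac{1832}{22351} - \frac{48217}{8704} = - \frac{1061752439}{194543104}$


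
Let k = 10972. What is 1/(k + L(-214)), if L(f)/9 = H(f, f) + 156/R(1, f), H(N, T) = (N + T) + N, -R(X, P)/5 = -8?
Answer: 10/52291 ≈ 0.00019124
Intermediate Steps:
R(X, P) = 40 (R(X, P) = -5*(-8) = 40)
H(N, T) = T + 2*N
L(f) = 351/10 + 27*f (L(f) = 9*((f + 2*f) + 156/40) = 9*(3*f + 156*(1/40)) = 9*(3*f + 39/10) = 9*(39/10 + 3*f) = 351/10 + 27*f)
1/(k + L(-214)) = 1/(10972 + (351/10 + 27*(-214))) = 1/(10972 + (351/10 - 5778)) = 1/(10972 - 57429/10) = 1/(52291/10) = 10/52291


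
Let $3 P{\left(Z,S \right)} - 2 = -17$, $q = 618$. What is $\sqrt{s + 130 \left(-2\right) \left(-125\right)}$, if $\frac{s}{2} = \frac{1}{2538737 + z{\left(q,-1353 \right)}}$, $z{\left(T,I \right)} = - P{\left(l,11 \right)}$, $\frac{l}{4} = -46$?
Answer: $\frac{\sqrt{52367338909601871}}{1269371} \approx 180.28$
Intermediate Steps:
$l = -184$ ($l = 4 \left(-46\right) = -184$)
$P{\left(Z,S \right)} = -5$ ($P{\left(Z,S \right)} = \frac{2}{3} + \frac{1}{3} \left(-17\right) = \frac{2}{3} - \frac{17}{3} = -5$)
$z{\left(T,I \right)} = 5$ ($z{\left(T,I \right)} = \left(-1\right) \left(-5\right) = 5$)
$s = \frac{1}{1269371}$ ($s = \frac{2}{2538737 + 5} = \frac{2}{2538742} = 2 \cdot \frac{1}{2538742} = \frac{1}{1269371} \approx 7.8779 \cdot 10^{-7}$)
$\sqrt{s + 130 \left(-2\right) \left(-125\right)} = \sqrt{\frac{1}{1269371} + 130 \left(-2\right) \left(-125\right)} = \sqrt{\frac{1}{1269371} - -32500} = \sqrt{\frac{1}{1269371} + 32500} = \sqrt{\frac{41254557501}{1269371}} = \frac{\sqrt{52367338909601871}}{1269371}$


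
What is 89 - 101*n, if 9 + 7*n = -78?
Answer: 9410/7 ≈ 1344.3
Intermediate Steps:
n = -87/7 (n = -9/7 + (⅐)*(-78) = -9/7 - 78/7 = -87/7 ≈ -12.429)
89 - 101*n = 89 - 101*(-87/7) = 89 + 8787/7 = 9410/7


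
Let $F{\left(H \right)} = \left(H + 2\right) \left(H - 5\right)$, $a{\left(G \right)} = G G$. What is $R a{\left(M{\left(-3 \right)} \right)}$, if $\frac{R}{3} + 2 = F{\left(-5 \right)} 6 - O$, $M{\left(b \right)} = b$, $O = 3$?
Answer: $4725$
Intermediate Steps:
$a{\left(G \right)} = G^{2}$
$F{\left(H \right)} = \left(-5 + H\right) \left(2 + H\right)$ ($F{\left(H \right)} = \left(2 + H\right) \left(-5 + H\right) = \left(-5 + H\right) \left(2 + H\right)$)
$R = 525$ ($R = -6 + 3 \left(\left(-10 + \left(-5\right)^{2} - -15\right) 6 - 3\right) = -6 + 3 \left(\left(-10 + 25 + 15\right) 6 - 3\right) = -6 + 3 \left(30 \cdot 6 - 3\right) = -6 + 3 \left(180 - 3\right) = -6 + 3 \cdot 177 = -6 + 531 = 525$)
$R a{\left(M{\left(-3 \right)} \right)} = 525 \left(-3\right)^{2} = 525 \cdot 9 = 4725$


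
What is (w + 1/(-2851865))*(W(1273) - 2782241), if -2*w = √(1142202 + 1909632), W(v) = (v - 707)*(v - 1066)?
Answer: 2665079/2851865 + 2665079*√3051834/2 ≈ 2.3279e+9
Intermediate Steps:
W(v) = (-1066 + v)*(-707 + v) (W(v) = (-707 + v)*(-1066 + v) = (-1066 + v)*(-707 + v))
w = -√3051834/2 (w = -√(1142202 + 1909632)/2 = -√3051834/2 ≈ -873.47)
(w + 1/(-2851865))*(W(1273) - 2782241) = (-√3051834/2 + 1/(-2851865))*((753662 + 1273² - 1773*1273) - 2782241) = (-√3051834/2 - 1/2851865)*((753662 + 1620529 - 2257029) - 2782241) = (-1/2851865 - √3051834/2)*(117162 - 2782241) = (-1/2851865 - √3051834/2)*(-2665079) = 2665079/2851865 + 2665079*√3051834/2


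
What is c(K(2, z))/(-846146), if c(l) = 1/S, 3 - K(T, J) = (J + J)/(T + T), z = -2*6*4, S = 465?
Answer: -1/393457890 ≈ -2.5416e-9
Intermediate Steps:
z = -48 (z = -12*4 = -48)
K(T, J) = 3 - J/T (K(T, J) = 3 - (J + J)/(T + T) = 3 - 2*J/(2*T) = 3 - 2*J*1/(2*T) = 3 - J/T)
c(l) = 1/465
c(K(2, z))/(-846146) = (1/465)/(-846146) = (1/465)*(-1/846146) = -1/393457890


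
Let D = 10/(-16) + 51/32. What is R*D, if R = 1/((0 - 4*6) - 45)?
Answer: -31/2208 ≈ -0.014040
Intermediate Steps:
R = -1/69 (R = 1/((0 - 24) - 45) = 1/(-24 - 45) = 1/(-69) = -1/69 ≈ -0.014493)
D = 31/32 (D = 10*(-1/16) + 51*(1/32) = -5/8 + 51/32 = 31/32 ≈ 0.96875)
R*D = -1/69*31/32 = -31/2208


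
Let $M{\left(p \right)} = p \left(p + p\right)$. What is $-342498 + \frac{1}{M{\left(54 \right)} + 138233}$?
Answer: $- \frac{49341974369}{144065} \approx -3.425 \cdot 10^{5}$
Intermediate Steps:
$M{\left(p \right)} = 2 p^{2}$ ($M{\left(p \right)} = p 2 p = 2 p^{2}$)
$-342498 + \frac{1}{M{\left(54 \right)} + 138233} = -342498 + \frac{1}{2 \cdot 54^{2} + 138233} = -342498 + \frac{1}{2 \cdot 2916 + 138233} = -342498 + \frac{1}{5832 + 138233} = -342498 + \frac{1}{144065} = - \frac{49341974369}{144065}$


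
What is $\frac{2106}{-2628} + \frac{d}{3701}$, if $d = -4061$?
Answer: $- \frac{1025923}{540346} \approx -1.8986$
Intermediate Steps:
$\frac{2106}{-2628} + \frac{d}{3701} = \frac{2106}{-2628} - \frac{4061}{3701} = 2106 \left(- \frac{1}{2628}\right) - \frac{4061}{3701} = - \frac{117}{146} - \frac{4061}{3701} = - \frac{1025923}{540346}$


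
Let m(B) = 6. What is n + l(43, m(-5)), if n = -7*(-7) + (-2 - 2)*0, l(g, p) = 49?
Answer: 98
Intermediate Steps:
n = 49 (n = 49 - 4*0 = 49 + 0 = 49)
n + l(43, m(-5)) = 49 + 49 = 98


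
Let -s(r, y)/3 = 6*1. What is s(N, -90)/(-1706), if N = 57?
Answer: 9/853 ≈ 0.010551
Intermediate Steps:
s(r, y) = -18
s(N, -90)/(-1706) = -18/(-1706) = -18*(-1/1706) = 9/853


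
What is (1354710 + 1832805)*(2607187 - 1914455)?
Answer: 2208093640980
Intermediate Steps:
(1354710 + 1832805)*(2607187 - 1914455) = 3187515*692732 = 2208093640980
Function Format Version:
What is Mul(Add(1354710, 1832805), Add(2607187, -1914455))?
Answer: 2208093640980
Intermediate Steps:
Mul(Add(1354710, 1832805), Add(2607187, -1914455)) = Mul(3187515, 692732) = 2208093640980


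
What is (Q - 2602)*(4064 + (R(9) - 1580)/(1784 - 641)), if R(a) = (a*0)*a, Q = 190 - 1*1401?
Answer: -5901980012/381 ≈ -1.5491e+7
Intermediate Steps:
Q = -1211 (Q = 190 - 1401 = -1211)
R(a) = 0 (R(a) = 0*a = 0)
(Q - 2602)*(4064 + (R(9) - 1580)/(1784 - 641)) = (-1211 - 2602)*(4064 + (0 - 1580)/(1784 - 641)) = -3813*(4064 - 1580/1143) = -3813*4643572/1143 = -5901980012/381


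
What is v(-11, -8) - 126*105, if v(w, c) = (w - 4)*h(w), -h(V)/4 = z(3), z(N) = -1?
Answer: -13290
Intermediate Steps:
h(V) = 4 (h(V) = -4*(-1) = 4)
v(w, c) = -16 + 4*w (v(w, c) = (w - 4)*4 = (-4 + w)*4 = -16 + 4*w)
v(-11, -8) - 126*105 = (-16 + 4*(-11)) - 126*105 = (-16 - 44) - 13230 = -60 - 13230 = -13290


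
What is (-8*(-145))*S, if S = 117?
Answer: 135720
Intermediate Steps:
(-8*(-145))*S = -8*(-145)*117 = 1160*117 = 135720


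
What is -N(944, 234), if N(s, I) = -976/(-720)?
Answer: -61/45 ≈ -1.3556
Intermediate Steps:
N(s, I) = 61/45 (N(s, I) = -976*(-1/720) = 61/45)
-N(944, 234) = -1*61/45 = -61/45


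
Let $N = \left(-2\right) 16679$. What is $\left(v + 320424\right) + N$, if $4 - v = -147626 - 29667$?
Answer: $464363$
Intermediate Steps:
$N = -33358$
$v = 177297$ ($v = 4 - \left(-147626 - 29667\right) = 4 - -177293 = 4 + 177293 = 177297$)
$\left(v + 320424\right) + N = \left(177297 + 320424\right) - 33358 = 497721 - 33358 = 464363$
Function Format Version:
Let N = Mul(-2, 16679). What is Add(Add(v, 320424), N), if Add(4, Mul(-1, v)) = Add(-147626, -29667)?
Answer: 464363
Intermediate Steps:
N = -33358
v = 177297 (v = Add(4, Mul(-1, Add(-147626, -29667))) = Add(4, Mul(-1, -177293)) = Add(4, 177293) = 177297)
Add(Add(v, 320424), N) = Add(Add(177297, 320424), -33358) = Add(497721, -33358) = 464363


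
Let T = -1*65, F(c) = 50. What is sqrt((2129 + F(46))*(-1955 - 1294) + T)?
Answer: 2*I*sqrt(1769909) ≈ 2660.8*I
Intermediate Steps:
T = -65
sqrt((2129 + F(46))*(-1955 - 1294) + T) = sqrt((2129 + 50)*(-1955 - 1294) - 65) = sqrt(2179*(-3249) - 65) = sqrt(-7079571 - 65) = sqrt(-7079636) = 2*I*sqrt(1769909)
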